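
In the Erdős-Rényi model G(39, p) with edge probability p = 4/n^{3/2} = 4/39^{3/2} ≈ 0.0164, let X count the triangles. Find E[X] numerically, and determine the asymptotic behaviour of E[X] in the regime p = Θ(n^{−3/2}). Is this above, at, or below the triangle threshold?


Number of potential triangles: C(39, 3) = 9139.
Each occurs with probability p³ ≈ (0.0164)³ ≈ 4.42985e-06.
By linearity: E[X] = C(39, 3)·p³ ≈ 9139 · 4.42985e-06 ≈ 0.040.
Since α = 3/2 > 1, p = c/n^{3/2} = o(1/n) is below the triangle threshold p ~ 1/n. Asymptotically E[X] ~ (c³/6)·n^{3(1−α)} = (4³/6)·n^{-1.5} → 0, so by Markov's inequality G has no triangles w.h.p.

E[X] ≈ 0.040; in regime p = Θ(1/n^{3/2}) E[X] tends to 0 (below the triangle threshold p ~ 1/n).


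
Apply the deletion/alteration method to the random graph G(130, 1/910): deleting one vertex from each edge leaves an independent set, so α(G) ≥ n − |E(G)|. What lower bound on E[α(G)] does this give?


E[|E(G)|] = C(130, 2)·p = 8385 · (1/910) = 129/14.
E[α(G)] ≥ n − E[|E(G)|] = 130 − 129/14 = 1691/14.
Numerically: ≈ 120.78571.
(This is only a lower bound; the true E[α(G)] may be larger.)

E[α(G)] ≥ 1691/14 ≈ 120.78571.


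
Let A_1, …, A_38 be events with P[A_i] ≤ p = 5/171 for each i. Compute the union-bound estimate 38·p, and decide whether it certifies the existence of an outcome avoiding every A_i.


Union bound: P[∪_{i=1}^{38} A_i] ≤ Σ_i P[A_i] ≤ 38·p = 38·(5/171) = 10/9.
Numerically: 10/9 ≈ 1.111111.
Is 10/9 < 1? NO.
Since the bound 10/9 is ≥ 1, the union bound is uninformative here; it does NOT by itself certify existence.

38·p = 10/9 ≈ 1.111111; existence NOT certified by the union bound.


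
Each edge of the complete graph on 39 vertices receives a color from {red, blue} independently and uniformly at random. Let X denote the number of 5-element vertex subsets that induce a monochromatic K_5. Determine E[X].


Let X = Σ_S X_S over the C(39, 5) = 575757 subsets S of size 5, where X_S = 1 if the K_5 on S is monochromatic.
For a fixed S, the K_5 on S has C(5, 2) = 10 edges. P[all 10 edges red] = (1/2)^10, and likewise for blue, so P[monochromatic] = 2·(1/2)^10 = 2^{1 − 10} = 1/512.
By linearity of expectation: E[X] = C(39, 5) · 2^{1 − 10} = 575757 · 1/512 = 575757/512.
Numerically: E[X] ≈ 1124.525391.

E[X] = C(39,5)·2^(1−C(5,2)) = 575757/512 ≈ 1124.525391.


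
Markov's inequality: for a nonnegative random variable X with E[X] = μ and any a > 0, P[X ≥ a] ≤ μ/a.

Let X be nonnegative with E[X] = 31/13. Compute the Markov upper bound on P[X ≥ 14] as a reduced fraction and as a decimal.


μ = E[X] = 31/13, a = 14.
Markov: P[X ≥ 14] ≤ μ/a = (31/13)/14 = 31/182.
Numerically: ≈ 0.170.
(Since a = 14 > μ = 2.385, the bound 31/182 is < 1 and informative.)

P[X ≥ 14] ≤ 31/182 ≈ 0.170.


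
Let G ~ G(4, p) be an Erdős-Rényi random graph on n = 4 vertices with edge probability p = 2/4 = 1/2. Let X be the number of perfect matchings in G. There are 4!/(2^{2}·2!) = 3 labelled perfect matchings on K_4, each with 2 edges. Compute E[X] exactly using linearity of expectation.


K_4 has 4!/(2^{2}·2!) = 3 labelled perfect matchings.
For each such perfect matching H, let X_H = 1 if all 2 edges of H are present in G. Then P[X_H = 1] = p^{2} = (1/2)^{2} = 1/4.
By linearity of expectation: E[X] = Σ_H E[X_H] = 3 · p^{2} = 3 · 1/4 = 3/4.
Numerically: E[X] ≈ 0.75.

E[X] = 3 · (1/2)^{2} = 3/4 ≈ 0.75.


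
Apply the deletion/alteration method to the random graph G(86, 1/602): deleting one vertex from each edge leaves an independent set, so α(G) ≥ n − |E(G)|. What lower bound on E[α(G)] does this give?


E[|E(G)|] = C(86, 2)·p = 3655 · (1/602) = 85/14.
E[α(G)] ≥ n − E[|E(G)|] = 86 − 85/14 = 1119/14.
Numerically: ≈ 79.929.
(This is only a lower bound; the true E[α(G)] may be larger.)

E[α(G)] ≥ 1119/14 ≈ 79.929.


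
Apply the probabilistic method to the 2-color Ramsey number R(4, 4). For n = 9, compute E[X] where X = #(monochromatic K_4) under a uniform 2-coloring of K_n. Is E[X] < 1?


E[X] = C(9, 4) · 2^{1 − 6} = 126 · 2^{−5} = 126/32.
As a reduced fraction: E[X] = 63/16 ≈ 3.93750.
Is E[X] < 1? NO.
Since E[X] ≥ 1, the first-moment bound is inconclusive at n = 9; it does NOT by itself certify R(4, 4) > 9.

E[X] = 63/16 ≈ 3.93750; E[X] ≥ 1; first-moment method inconclusive here.


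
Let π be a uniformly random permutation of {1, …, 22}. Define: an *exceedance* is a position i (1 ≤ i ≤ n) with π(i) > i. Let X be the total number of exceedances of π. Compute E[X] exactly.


Write X = Σ_{i=1}^{22} X_i, where X_i = 1_{π(i) > i}.
For each fixed i, π(i) is uniform over {1, …, 22} (marginal of a uniform permutation), so P[π(i) > i] = (n − i)/n. Summing: Σ_{i=1}^{22} (n − i)/n = (0 + 1 + … + 21)/22 = 22(22 − 1)/(2·22) = (22 − 1)/2.
Hence E[X] = Σ_{i=1}^{22} (22 − i)/22 = 21/2 ≈ 10.500000.

E[X] = 21/2 = 10.500000.


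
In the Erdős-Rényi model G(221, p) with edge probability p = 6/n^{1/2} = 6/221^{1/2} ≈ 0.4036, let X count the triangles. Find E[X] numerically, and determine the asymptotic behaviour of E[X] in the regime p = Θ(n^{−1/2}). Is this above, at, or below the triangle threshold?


Number of potential triangles: C(221, 3) = 1774630.
Each occurs with probability p³ ≈ (0.4036)³ ≈ 6.574540e-02.
By linearity: E[X] = C(221, 3)·p³ ≈ 1774630 · 6.574540e-02 ≈ 116673.7508.
Since α = 1/2 < 1, p = c/n^{1/2} ≫ 1/n is above the triangle threshold p ~ 1/n. Asymptotically E[X] ~ (c³/6)·n^{3(1−α)} = (6³/6)·n^{1.5} → ∞; triangles are abundant w.h.p.

E[X] ≈ 116673.7508; in regime p = Θ(1/n^{1/2}) E[X] diverges (above the triangle threshold p ~ 1/n).


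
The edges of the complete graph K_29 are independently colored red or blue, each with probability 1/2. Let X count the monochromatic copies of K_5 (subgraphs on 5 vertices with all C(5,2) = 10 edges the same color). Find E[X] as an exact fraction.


Let X = Σ_S X_S over the C(29, 5) = 118755 subsets S of size 5, where X_S = 1 if the K_5 on S is monochromatic.
For a fixed S, the K_5 on S has C(5, 2) = 10 edges. P[all 10 edges red] = (1/2)^10, and likewise for blue, so P[monochromatic] = 2·(1/2)^10 = 2^{1 − 10} = 1/512.
By linearity of expectation: E[X] = C(29, 5) · 2^{1 − 10} = 118755 · 1/512 = 118755/512.
Numerically: E[X] ≈ 231.943359.

E[X] = C(29,5)·2^(1−C(5,2)) = 118755/512 ≈ 231.943359.


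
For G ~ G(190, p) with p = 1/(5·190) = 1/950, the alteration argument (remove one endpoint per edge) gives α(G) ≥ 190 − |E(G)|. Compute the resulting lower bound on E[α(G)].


E[|E(G)|] = C(190, 2)·p = 17955 · (1/950) = 189/10.
E[α(G)] ≥ n − E[|E(G)|] = 190 − 189/10 = 1711/10.
Numerically: ≈ 171.100.
(This is only a lower bound; the true E[α(G)] may be larger.)

E[α(G)] ≥ 1711/10 ≈ 171.100.


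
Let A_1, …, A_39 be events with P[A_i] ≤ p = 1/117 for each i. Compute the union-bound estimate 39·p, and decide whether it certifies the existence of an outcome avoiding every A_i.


Union bound: P[∪_{i=1}^{39} A_i] ≤ Σ_i P[A_i] ≤ 39·p = 39·(1/117) = 1/3.
Numerically: 1/3 ≈ 0.3333333.
Is 1/3 < 1? YES.
Since P[∪ A_i] ≤ 1/3 < 1, the complement has P[∩ A_i^c] ≥ 1 − 1/3 = 2/3 > 0, so some outcome avoids every A_i.

39·p = 1/3 ≈ 0.3333333; existence CERTIFIED by the union bound.


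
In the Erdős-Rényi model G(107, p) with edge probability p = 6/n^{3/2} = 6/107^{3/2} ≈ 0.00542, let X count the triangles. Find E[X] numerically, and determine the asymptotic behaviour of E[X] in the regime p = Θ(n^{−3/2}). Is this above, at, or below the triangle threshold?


Number of potential triangles: C(107, 3) = 198485.
Each occurs with probability p³ ≈ (0.00542)³ ≈ 1.59304e-07.
By linearity: E[X] = C(107, 3)·p³ ≈ 198485 · 1.59304e-07 ≈ 0.032.
Since α = 3/2 > 1, p = c/n^{3/2} = o(1/n) is below the triangle threshold p ~ 1/n. Asymptotically E[X] ~ (c³/6)·n^{3(1−α)} = (6³/6)·n^{-1.5} → 0, so by Markov's inequality G has no triangles w.h.p.

E[X] ≈ 0.032; in regime p = Θ(1/n^{3/2}) E[X] tends to 0 (below the triangle threshold p ~ 1/n).


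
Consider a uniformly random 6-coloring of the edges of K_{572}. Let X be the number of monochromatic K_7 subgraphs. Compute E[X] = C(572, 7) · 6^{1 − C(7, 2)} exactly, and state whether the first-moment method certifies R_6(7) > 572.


E[X] = C(572, 7) · 6^{1 − 21} = 3831215212271304 · 6^{−20} = 3831215212271304/3656158440062976.
As a reduced fraction: E[X] = 17737107464219/16926659444736 ≈ 1.04788.
Is E[X] < 1? NO.
Since E[X] ≥ 1, the first-moment bound is inconclusive at n = 572; it does NOT by itself certify R_6(7) > 572.

E[X] = 17737107464219/16926659444736 ≈ 1.04788; E[X] ≥ 1; first-moment method inconclusive here.


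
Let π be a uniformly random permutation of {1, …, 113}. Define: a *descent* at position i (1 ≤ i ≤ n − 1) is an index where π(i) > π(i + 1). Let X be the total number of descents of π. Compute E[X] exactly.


Write X = Σ X_I over i = 1, …, 112, with X_I the indicator of one descent.
There are 112 indicators.
For each fixed i, the pair (π(i), π(i+1)) is a uniformly random ordered pair of distinct values from {1, …, 113}; by symmetry P[π(i) > π(i+1)] = 1/2.
By linearity: E[X] = 112 · (1/2) = (113 − 1) · (1/2) = 56 ≈ 56.00000.

E[X] = 56 = 56.00000.


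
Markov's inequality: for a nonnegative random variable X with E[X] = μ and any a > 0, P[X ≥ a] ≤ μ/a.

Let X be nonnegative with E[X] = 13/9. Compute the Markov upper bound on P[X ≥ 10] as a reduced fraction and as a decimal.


μ = E[X] = 13/9, a = 10.
Markov: P[X ≥ 10] ≤ μ/a = (13/9)/10 = 13/90.
Numerically: ≈ 0.14444.
(Since a = 10 > μ = 1.44444, the bound 13/90 is < 1 and informative.)

P[X ≥ 10] ≤ 13/90 ≈ 0.14444.


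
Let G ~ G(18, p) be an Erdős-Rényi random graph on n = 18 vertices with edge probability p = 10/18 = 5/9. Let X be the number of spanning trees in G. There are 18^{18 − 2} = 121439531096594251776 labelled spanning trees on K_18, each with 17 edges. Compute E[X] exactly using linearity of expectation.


K_18 has 18^{18 − 2} = 121439531096594251776 labelled spanning trees.
For each such spanning tree H, let X_H = 1 if all 17 edges of H are present in G. Then P[X_H = 1] = p^{17} = (5/9)^{17} = 762939453125/16677181699666569.
By linearity: E[X] = Σ_H E[X_H] = 121439531096594251776 · p^{17} = 121439531096594251776 · 762939453125/16677181699666569 = 50000000000000000/9.
Numerically: E[X] ≈ 5.556e+15.

E[X] = 121439531096594251776 · (5/9)^{17} = 50000000000000000/9 ≈ 5.556e+15.


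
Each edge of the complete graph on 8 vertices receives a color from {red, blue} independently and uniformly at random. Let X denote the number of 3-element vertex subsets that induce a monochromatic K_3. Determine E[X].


Let X = Σ_S X_S over the C(8, 3) = 56 subsets S of size 3, where X_S = 1 if the K_3 on S is monochromatic.
For a fixed S, the K_3 on S has C(3, 2) = 3 edges. P[all 3 edges red] = (1/2)^3, and likewise for blue, so P[monochromatic] = 2·(1/2)^3 = 2^{1 − 3} = 1/4.
By linearity of expectation: E[X] = C(8, 3) · 2^{1 − 3} = 56 · 1/4 = 14.
Numerically: E[X] ≈ 14.000000.

E[X] = C(8,3)·2^(1−C(3,2)) = 14 ≈ 14.000000.


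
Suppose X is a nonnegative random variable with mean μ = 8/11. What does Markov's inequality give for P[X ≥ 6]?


μ = E[X] = 8/11, a = 6.
Markov: P[X ≥ 6] ≤ μ/a = (8/11)/6 = 4/33.
Numerically: ≈ 0.12121.
(Since a = 6 > μ = 0.72727, the bound 4/33 is < 1 and informative.)

P[X ≥ 6] ≤ 4/33 ≈ 0.12121.


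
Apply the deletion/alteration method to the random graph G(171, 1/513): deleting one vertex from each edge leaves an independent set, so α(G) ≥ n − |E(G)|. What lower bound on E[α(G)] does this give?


E[|E(G)|] = C(171, 2)·p = 14535 · (1/513) = 85/3.
E[α(G)] ≥ n − E[|E(G)|] = 171 − 85/3 = 428/3.
Numerically: ≈ 142.66667.
(This is only a lower bound; the true E[α(G)] may be larger.)

E[α(G)] ≥ 428/3 ≈ 142.66667.


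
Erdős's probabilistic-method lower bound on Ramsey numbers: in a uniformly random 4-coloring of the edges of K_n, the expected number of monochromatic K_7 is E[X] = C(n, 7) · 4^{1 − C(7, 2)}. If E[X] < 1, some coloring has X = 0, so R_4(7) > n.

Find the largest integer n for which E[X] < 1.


We need C(n, 7) · 4^{1 − 21} < 1, i.e. C(n, 7) < 4^{21 − 1} = 1099511627776.
Check values of n near the boundary:
  n = 179: C(179, 7) = 1037437234460; 1037437234460 < 1099511627776? YES
  n = 180: C(180, 7) = 1079414463600; 1079414463600 < 1099511627776? YES
  n = 181: C(181, 7) = 1122839183400; 1122839183400 < 1099511627776? NO
  n = 182: C(182, 7) = 1167752750736; 1167752750736 < 1099511627776? NO
The largest n with C(n, 7) < 1099511627776 is n = 180 (where E[X] = 67463403975/68719476736 ≈ 0.981722). Hence R_4(7) > 180, i.e. R_4(7) ≥ 181.

Largest n = 180; hence R_4(7) > 180.


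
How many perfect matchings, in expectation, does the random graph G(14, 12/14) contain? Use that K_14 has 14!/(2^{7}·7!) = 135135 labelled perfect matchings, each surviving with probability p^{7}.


K_14 has 14!/(2^{7}·7!) = 135135 labelled perfect matchings.
For each such perfect matching H, let X_H = 1 if all 7 edges of H are present in G. Then P[X_H = 1] = p^{7} = (6/7)^{7} = 279936/823543.
Summing the indicators: E[X] = Σ_H E[X_H] = 135135 · p^{7} = 135135 · 279936/823543 = 5404164480/117649.
Numerically: E[X] ≈ 4.593e+04.

E[X] = 135135 · (6/7)^{7} = 5404164480/117649 ≈ 4.593e+04.


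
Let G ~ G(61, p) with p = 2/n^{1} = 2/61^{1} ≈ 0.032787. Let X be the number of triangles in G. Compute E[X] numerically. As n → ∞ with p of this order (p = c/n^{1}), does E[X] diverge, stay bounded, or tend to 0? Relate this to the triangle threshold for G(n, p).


Number of potential triangles: C(61, 3) = 35990.
Each occurs with probability p³ ≈ (0.032787)³ ≈ 3.5245241e-05.
By linearity: E[X] = C(61, 3)·p³ ≈ 35990 · 3.5245241e-05 ≈ 1.26848.
Here α = 1, so p = 2/n is exactly at the triangle threshold p ~ 1/n. Asymptotically E[X] → c³/6 = 2³/6 = 4/3 ≈ 1.33333, a bounded constant. In this regime the triangle count is asymptotically Poisson(c³/6).

E[X] ≈ 1.26848; in regime p = Θ(1/n^{1}) E[X] stays bounded (at the triangle threshold p ~ 1/n).


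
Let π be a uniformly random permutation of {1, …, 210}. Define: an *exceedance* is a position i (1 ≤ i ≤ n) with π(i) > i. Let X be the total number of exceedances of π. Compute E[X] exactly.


Write X = Σ_{i=1}^{210} X_i, where X_i = 1_{π(i) > i}.
For each fixed i, π(i) is uniform over {1, …, 210} (marginal of a uniform permutation), so P[π(i) > i] = (n − i)/n. Summing: Σ_{i=1}^{210} (n − i)/n = (0 + 1 + … + 209)/210 = 210(210 − 1)/(2·210) = (210 − 1)/2.
Hence E[X] = Σ_{i=1}^{210} (210 − i)/210 = 209/2 ≈ 104.500.

E[X] = 209/2 = 104.500.


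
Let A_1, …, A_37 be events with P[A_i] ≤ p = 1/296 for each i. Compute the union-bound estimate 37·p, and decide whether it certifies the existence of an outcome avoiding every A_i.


Union bound: P[∪_{i=1}^{37} A_i] ≤ Σ_i P[A_i] ≤ 37·p = 37·(1/296) = 1/8.
Numerically: 1/8 ≈ 0.1250000.
Is 1/8 < 1? YES.
Since P[∪ A_i] ≤ 1/8 < 1, the complement has P[∩ A_i^c] ≥ 1 − 1/8 = 7/8 > 0, so some outcome avoids every A_i.

37·p = 1/8 ≈ 0.1250000; existence CERTIFIED by the union bound.


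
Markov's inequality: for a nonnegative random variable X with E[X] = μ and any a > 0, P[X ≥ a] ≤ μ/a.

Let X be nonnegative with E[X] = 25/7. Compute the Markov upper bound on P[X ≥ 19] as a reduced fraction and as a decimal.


μ = E[X] = 25/7, a = 19.
Markov: P[X ≥ 19] ≤ μ/a = (25/7)/19 = 25/133.
Numerically: ≈ 0.187970.
(Since a = 19 > μ = 3.571429, the bound 25/133 is < 1 and informative.)

P[X ≥ 19] ≤ 25/133 ≈ 0.187970.


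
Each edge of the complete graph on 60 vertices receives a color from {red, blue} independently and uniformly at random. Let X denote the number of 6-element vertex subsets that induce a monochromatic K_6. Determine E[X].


Let X = Σ_S X_S over the C(60, 6) = 50063860 subsets S of size 6, where X_S = 1 if the K_6 on S is monochromatic.
For a fixed S, the K_6 on S has C(6, 2) = 15 edges. P[all 15 edges red] = (1/2)^15, and likewise for blue, so P[monochromatic] = 2·(1/2)^15 = 2^{1 − 15} = 1/16384.
By linearity: E[X] = C(60, 6) · 2^{1 − 15} = 50063860 · 1/16384 = 12515965/4096.
Numerically: E[X] ≈ 3055.65552.

E[X] = C(60,6)·2^(1−C(6,2)) = 12515965/4096 ≈ 3055.65552.


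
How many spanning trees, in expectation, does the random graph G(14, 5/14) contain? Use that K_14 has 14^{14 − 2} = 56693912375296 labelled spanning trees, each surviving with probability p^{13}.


K_14 has 14^{14 − 2} = 56693912375296 labelled spanning trees.
For each such spanning tree H, let X_H = 1 if all 13 edges of H are present in G. Then P[X_H = 1] = p^{13} = (5/14)^{13} = 1220703125/793714773254144.
Summing the indicators: E[X] = Σ_H E[X_H] = 56693912375296 · p^{13} = 56693912375296 · 1220703125/793714773254144 = 1220703125/14.
Numerically: E[X] ≈ 8.72e+07.

E[X] = 56693912375296 · (5/14)^{13} = 1220703125/14 ≈ 8.72e+07.


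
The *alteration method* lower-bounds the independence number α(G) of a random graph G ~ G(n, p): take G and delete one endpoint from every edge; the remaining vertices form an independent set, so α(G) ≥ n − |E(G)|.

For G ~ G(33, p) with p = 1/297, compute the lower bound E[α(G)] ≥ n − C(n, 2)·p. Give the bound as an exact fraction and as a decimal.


E[|E(G)|] = C(33, 2)·p = 528 · (1/297) = 16/9.
E[α(G)] ≥ n − E[|E(G)|] = 33 − 16/9 = 281/9.
Numerically: ≈ 31.22222.
(This is only a lower bound; the true E[α(G)] may be larger.)

E[α(G)] ≥ 281/9 ≈ 31.22222.


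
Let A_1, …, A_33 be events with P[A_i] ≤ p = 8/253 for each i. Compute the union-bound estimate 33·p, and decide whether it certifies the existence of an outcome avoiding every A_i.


Union bound: P[∪_{i=1}^{33} A_i] ≤ Σ_i P[A_i] ≤ 33·p = 33·(8/253) = 24/23.
Numerically: 24/23 ≈ 1.04348.
Is 24/23 < 1? NO.
Since the bound 24/23 is ≥ 1, the union bound is uninformative here; it does NOT by itself certify existence.

33·p = 24/23 ≈ 1.04348; existence NOT certified by the union bound.


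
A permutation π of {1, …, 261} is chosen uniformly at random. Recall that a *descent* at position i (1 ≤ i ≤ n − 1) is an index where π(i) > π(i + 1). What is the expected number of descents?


Write X = Σ X_I over i = 1, …, 260, with X_I the indicator of one descent.
There are 260 indicators.
For each fixed i, the pair (π(i), π(i+1)) is a uniformly random ordered pair of distinct values from {1, …, 261}; by symmetry P[π(i) > π(i+1)] = 1/2.
By linearity: E[X] = 260 · (1/2) = (261 − 1) · (1/2) = 130 ≈ 130.00000.

E[X] = 130 = 130.00000.


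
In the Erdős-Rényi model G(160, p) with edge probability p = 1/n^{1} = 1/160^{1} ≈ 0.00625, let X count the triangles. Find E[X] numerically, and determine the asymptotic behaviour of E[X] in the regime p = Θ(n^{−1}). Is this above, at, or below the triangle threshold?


Number of potential triangles: C(160, 3) = 669920.
Each occurs with probability p³ ≈ (0.00625)³ ≈ 2.44141e-07.
By linearity: E[X] = C(160, 3)·p³ ≈ 669920 · 2.44141e-07 ≈ 0.164.
Here α = 1, so p = 1/n is exactly at the triangle threshold p ~ 1/n. Asymptotically E[X] → c³/6 = 1³/6 = 1/6 ≈ 0.167, a bounded constant. In this regime the triangle count is asymptotically Poisson(c³/6).

E[X] ≈ 0.164; in regime p = Θ(1/n^{1}) E[X] stays bounded (at the triangle threshold p ~ 1/n).


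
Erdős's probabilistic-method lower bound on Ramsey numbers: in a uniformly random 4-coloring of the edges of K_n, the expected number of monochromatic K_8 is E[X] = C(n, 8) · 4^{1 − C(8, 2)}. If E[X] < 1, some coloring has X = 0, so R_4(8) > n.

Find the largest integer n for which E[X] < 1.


We need C(n, 8) · 4^{1 − 28} < 1, i.e. C(n, 8) < 4^{28 − 1} = 18014398509481984.
Check values of n near the boundary:
  n = 402: C(402, 8) = 15770615726749950; 15770615726749950 < 18014398509481984? YES
  n = 403: C(403, 8) = 16090020602228430; 16090020602228430 < 18014398509481984? YES
  n = 404: C(404, 8) = 16415071523485570; 16415071523485570 < 18014398509481984? YES
  n = 405: C(405, 8) = 16745853821188050; 16745853821188050 < 18014398509481984? YES
  n = 406: C(406, 8) = 17082453897995850; 17082453897995850 < 18014398509481984? YES
  n = 407: C(407, 8) = 17424959239309050; 17424959239309050 < 18014398509481984? YES
  n = 408: C(408, 8) = 17773458424095231; 17773458424095231 < 18014398509481984? YES
  n = 409: C(409, 8) = 18128041135797879; 18128041135797879 < 18014398509481984? NO
  n = 410: C(410, 8) = 18488798173326195; 18488798173326195 < 18014398509481984? NO
  n = 411: C(411, 8) = 18855821462126715; 18855821462126715 < 18014398509481984? NO
The largest n with C(n, 8) < 18014398509481984 is n = 408 (where E[X] = 17773458424095231/18014398509481984 ≈ 0.9866251). Hence R_4(8) > 408, i.e. R_4(8) ≥ 409.

Largest n = 408; hence R_4(8) > 408.


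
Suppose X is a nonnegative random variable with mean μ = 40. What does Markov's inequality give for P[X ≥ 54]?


μ = E[X] = 40, a = 54.
Markov: P[X ≥ 54] ≤ μ/a = (40)/54 = 20/27.
Numerically: ≈ 0.740741.
(Since a = 54 > μ = 40.000000, the bound 20/27 is < 1 and informative.)

P[X ≥ 54] ≤ 20/27 ≈ 0.740741.


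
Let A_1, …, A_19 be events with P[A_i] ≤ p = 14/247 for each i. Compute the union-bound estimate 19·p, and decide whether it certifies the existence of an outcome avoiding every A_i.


Union bound: P[∪_{i=1}^{19} A_i] ≤ Σ_i P[A_i] ≤ 19·p = 19·(14/247) = 14/13.
Numerically: 14/13 ≈ 1.0769231.
Is 14/13 < 1? NO.
Since the bound 14/13 is ≥ 1, the union bound is uninformative here; it does NOT by itself certify existence.

19·p = 14/13 ≈ 1.0769231; existence NOT certified by the union bound.


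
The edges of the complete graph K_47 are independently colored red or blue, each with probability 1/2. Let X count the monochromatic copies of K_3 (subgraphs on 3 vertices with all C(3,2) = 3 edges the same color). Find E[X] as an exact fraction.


Let X = Σ_S X_S over the C(47, 3) = 16215 subsets S of size 3, where X_S = 1 if the K_3 on S is monochromatic.
For a fixed S, the K_3 on S has C(3, 2) = 3 edges. P[all 3 edges red] = (1/2)^3, and likewise for blue, so P[monochromatic] = 2·(1/2)^3 = 2^{1 − 3} = 1/4.
By linearity: E[X] = C(47, 3) · 2^{1 − 3} = 16215 · 1/4 = 16215/4.
Numerically: E[X] ≈ 4053.7500.

E[X] = C(47,3)·2^(1−C(3,2)) = 16215/4 ≈ 4053.7500.


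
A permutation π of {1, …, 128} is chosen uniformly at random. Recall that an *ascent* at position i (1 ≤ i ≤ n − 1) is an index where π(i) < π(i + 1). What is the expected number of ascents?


Write X = Σ X_I over i = 1, …, 127, with X_I the indicator of one ascent.
There are 127 indicators.
For each fixed i, the pair (π(i), π(i+1)) is a uniformly random ordered pair of distinct values from {1, …, 128}; by symmetry P[π(i) < π(i+1)] = 1/2.
By linearity: E[X] = 127 · (1/2) = (128 − 1) · (1/2) = 127/2 ≈ 63.5000.

E[X] = 127/2 = 63.5000.


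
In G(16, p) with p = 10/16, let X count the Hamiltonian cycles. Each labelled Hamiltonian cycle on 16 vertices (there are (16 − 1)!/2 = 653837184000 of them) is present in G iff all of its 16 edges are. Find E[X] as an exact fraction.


K_16 has (16 − 1)!/2 = 653837184000 labelled Hamiltonian cycles.
For each such Hamiltonian cycle H, let X_H = 1 if all 16 edges of H are present in G. Then P[X_H = 1] = p^{16} = (5/8)^{16} = 152587890625/281474976710656.
Summing the indicators: E[X] = Σ_H E[X_H] = 653837184000 · p^{16} = 653837184000 · 152587890625/281474976710656 = 97429332733154296875/274877906944.
Numerically: E[X] ≈ 3.5445e+08.

E[X] = 653837184000 · (5/8)^{16} = 97429332733154296875/274877906944 ≈ 3.5445e+08.


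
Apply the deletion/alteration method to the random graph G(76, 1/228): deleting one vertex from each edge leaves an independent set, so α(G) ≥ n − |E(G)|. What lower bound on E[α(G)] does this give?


E[|E(G)|] = C(76, 2)·p = 2850 · (1/228) = 25/2.
E[α(G)] ≥ n − E[|E(G)|] = 76 − 25/2 = 127/2.
Numerically: ≈ 63.5000.
(This is only a lower bound; the true E[α(G)] may be larger.)

E[α(G)] ≥ 127/2 ≈ 63.5000.


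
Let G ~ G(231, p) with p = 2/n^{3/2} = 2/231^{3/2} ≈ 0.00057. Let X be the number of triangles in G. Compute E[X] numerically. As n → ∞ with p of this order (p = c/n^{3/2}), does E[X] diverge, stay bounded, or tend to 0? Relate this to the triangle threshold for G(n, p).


Number of potential triangles: C(231, 3) = 2027795.
Each occurs with probability p³ ≈ (0.00057)³ ≈ 1.84857e-10.
By linearity: E[X] = C(231, 3)·p³ ≈ 2027795 · 1.84857e-10 ≈ 0.000.
Since α = 3/2 > 1, p = c/n^{3/2} = o(1/n) is below the triangle threshold p ~ 1/n. Asymptotically E[X] ~ (c³/6)·n^{3(1−α)} = (2³/6)·n^{-1.5} → 0, so by Markov's inequality G has no triangles w.h.p.

E[X] ≈ 0.000; in regime p = Θ(1/n^{3/2}) E[X] tends to 0 (below the triangle threshold p ~ 1/n).


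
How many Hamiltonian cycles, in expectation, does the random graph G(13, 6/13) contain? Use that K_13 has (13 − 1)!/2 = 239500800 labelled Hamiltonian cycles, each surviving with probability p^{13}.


K_13 has (13 − 1)!/2 = 239500800 labelled Hamiltonian cycles.
For each such Hamiltonian cycle H, let X_H = 1 if all 13 edges of H are present in G. Then P[X_H = 1] = p^{13} = (6/13)^{13} = 13060694016/302875106592253.
By linearity: E[X] = Σ_H E[X_H] = 239500800 · p^{13} = 239500800 · 13060694016/302875106592253 = 3128046665387212800/302875106592253.
Numerically: E[X] ≈ 1.03e+04.

E[X] = 239500800 · (6/13)^{13} = 3128046665387212800/302875106592253 ≈ 1.03e+04.


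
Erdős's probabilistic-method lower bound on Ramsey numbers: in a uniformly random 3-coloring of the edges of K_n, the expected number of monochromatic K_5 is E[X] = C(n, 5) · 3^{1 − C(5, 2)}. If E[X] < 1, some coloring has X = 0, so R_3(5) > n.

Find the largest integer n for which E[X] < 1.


We need C(n, 5) · 3^{1 − 10} < 1, i.e. C(n, 5) < 3^{10 − 1} = 19683.
Check values of n near the boundary:
  n = 15: C(15, 5) = 3003; 3003 < 19683? YES
  n = 16: C(16, 5) = 4368; 4368 < 19683? YES
  n = 17: C(17, 5) = 6188; 6188 < 19683? YES
  n = 18: C(18, 5) = 8568; 8568 < 19683? YES
  n = 19: C(19, 5) = 11628; 11628 < 19683? YES
  n = 20: C(20, 5) = 15504; 15504 < 19683? YES
  n = 21: C(21, 5) = 20349; 20349 < 19683? NO
The largest n with C(n, 5) < 19683 is n = 20 (where E[X] = 5168/6561 ≈ 0.7876848). Hence R_3(5) > 20, i.e. R_3(5) ≥ 21.

Largest n = 20; hence R_3(5) > 20.


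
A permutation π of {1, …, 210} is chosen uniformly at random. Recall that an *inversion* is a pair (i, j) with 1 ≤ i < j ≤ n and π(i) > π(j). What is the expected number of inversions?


Write X = Σ X_I over the C(210, 2) = 21945 pairs i < j, with X_I the indicator of one inversion.
There are 21945 indicators.
For each fixed pair i < j, the values π(i) and π(j) are two distinct elements of {1, …, 210} in uniformly random order; by symmetry P[π(i) > π(j)] = 1/2.
By linearity: E[X] = 21945 · (1/2) = C(210, 2) · (1/2) = 21945/2 = 21945/2 ≈ 10972.500000.

E[X] = 21945/2 = 10972.500000.


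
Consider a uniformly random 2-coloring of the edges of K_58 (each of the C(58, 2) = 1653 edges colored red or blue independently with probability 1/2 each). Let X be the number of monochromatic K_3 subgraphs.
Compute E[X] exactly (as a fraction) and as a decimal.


Let X = Σ_S X_S over the C(58, 3) = 30856 subsets S of size 3, where X_S = 1 if the K_3 on S is monochromatic.
For a fixed S, the K_3 on S has C(3, 2) = 3 edges. P[all 3 edges red] = (1/2)^3, and likewise for blue, so P[monochromatic] = 2·(1/2)^3 = 2^{1 − 3} = 1/4.
Summing: E[X] = C(58, 3) · 2^{1 − 3} = 30856 · 1/4 = 7714.
Numerically: E[X] ≈ 7714.00000.

E[X] = C(58,3)·2^(1−C(3,2)) = 7714 ≈ 7714.00000.


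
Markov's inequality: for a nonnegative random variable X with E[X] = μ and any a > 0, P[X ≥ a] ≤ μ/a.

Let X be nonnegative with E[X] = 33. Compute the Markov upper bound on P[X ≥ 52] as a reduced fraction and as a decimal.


μ = E[X] = 33, a = 52.
Markov: P[X ≥ 52] ≤ μ/a = (33)/52 = 33/52.
Numerically: ≈ 0.634615.
(Since a = 52 > μ = 33.000000, the bound 33/52 is < 1 and informative.)

P[X ≥ 52] ≤ 33/52 ≈ 0.634615.


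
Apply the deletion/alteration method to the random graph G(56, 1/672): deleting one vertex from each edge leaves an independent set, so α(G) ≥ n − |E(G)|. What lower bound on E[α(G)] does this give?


E[|E(G)|] = C(56, 2)·p = 1540 · (1/672) = 55/24.
E[α(G)] ≥ n − E[|E(G)|] = 56 − 55/24 = 1289/24.
Numerically: ≈ 53.7083.
(This is only a lower bound; the true E[α(G)] may be larger.)

E[α(G)] ≥ 1289/24 ≈ 53.7083.


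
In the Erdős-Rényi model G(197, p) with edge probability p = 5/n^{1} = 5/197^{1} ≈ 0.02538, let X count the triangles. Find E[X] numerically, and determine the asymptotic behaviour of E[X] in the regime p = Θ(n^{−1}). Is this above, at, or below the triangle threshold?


Number of potential triangles: C(197, 3) = 1254890.
Each occurs with probability p³ ≈ (0.02538)³ ≈ 1.634976e-05.
By linearity: E[X] = C(197, 3)·p³ ≈ 1254890 · 1.634976e-05 ≈ 20.5171.
Here α = 1, so p = 5/n is exactly at the triangle threshold p ~ 1/n. Asymptotically E[X] → c³/6 = 5³/6 = 125/6 ≈ 20.8333, a bounded constant. In this regime the triangle count is asymptotically Poisson(c³/6).

E[X] ≈ 20.5171; in regime p = Θ(1/n^{1}) E[X] stays bounded (at the triangle threshold p ~ 1/n).


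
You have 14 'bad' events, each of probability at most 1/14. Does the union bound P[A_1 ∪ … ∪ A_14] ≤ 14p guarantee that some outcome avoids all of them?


Union bound: P[∪_{i=1}^{14} A_i] ≤ Σ_i P[A_i] ≤ 14·p = 14·(1/14) = 1.
Numerically: 1 ≈ 1.000.
Is 1 < 1? NO.
Since the bound 1 is ≥ 1, the union bound is uninformative here; it does NOT by itself certify existence.

14·p = 1 ≈ 1.000; existence NOT certified by the union bound.


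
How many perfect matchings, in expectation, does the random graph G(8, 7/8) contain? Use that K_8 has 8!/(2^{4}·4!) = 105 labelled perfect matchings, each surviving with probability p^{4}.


K_8 has 8!/(2^{4}·4!) = 105 labelled perfect matchings.
For each such perfect matching H, let X_H = 1 if all 4 edges of H are present in G. Then P[X_H = 1] = p^{4} = (7/8)^{4} = 2401/4096.
Summing the indicators: E[X] = Σ_H E[X_H] = 105 · p^{4} = 105 · 2401/4096 = 252105/4096.
Numerically: E[X] ≈ 61.55.

E[X] = 105 · (7/8)^{4} = 252105/4096 ≈ 61.55.


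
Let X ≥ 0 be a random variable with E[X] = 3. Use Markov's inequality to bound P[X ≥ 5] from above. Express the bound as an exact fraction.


μ = E[X] = 3, a = 5.
Markov: P[X ≥ 5] ≤ μ/a = (3)/5 = 3/5.
Numerically: ≈ 0.600000.
(Since a = 5 > μ = 3.000000, the bound 3/5 is < 1 and informative.)

P[X ≥ 5] ≤ 3/5 ≈ 0.600000.


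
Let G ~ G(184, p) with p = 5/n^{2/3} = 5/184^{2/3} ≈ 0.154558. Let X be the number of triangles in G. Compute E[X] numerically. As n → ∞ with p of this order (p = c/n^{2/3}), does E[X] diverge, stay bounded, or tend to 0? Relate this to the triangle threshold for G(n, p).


Number of potential triangles: C(184, 3) = 1021384.
Each occurs with probability p³ ≈ (0.154558)³ ≈ 3.69210775e-03.
By linearity: E[X] = C(184, 3)·p³ ≈ 1021384 · 3.69210775e-03 ≈ 3771.059783.
Since α = 2/3 < 1, p = c/n^{2/3} ≫ 1/n is above the triangle threshold p ~ 1/n. Asymptotically E[X] ~ (c³/6)·n^{3(1−α)} = (5³/6)·n^{1} → ∞; triangles are abundant w.h.p.

E[X] ≈ 3771.059783; in regime p = Θ(1/n^{2/3}) E[X] diverges (above the triangle threshold p ~ 1/n).


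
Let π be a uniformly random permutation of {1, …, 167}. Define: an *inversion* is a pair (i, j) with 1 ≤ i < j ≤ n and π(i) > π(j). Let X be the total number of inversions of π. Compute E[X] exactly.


Write X = Σ X_I over the C(167, 2) = 13861 pairs i < j, with X_I the indicator of one inversion.
There are 13861 indicators.
For each fixed pair i < j, the values π(i) and π(j) are two distinct elements of {1, …, 167} in uniformly random order; by symmetry P[π(i) > π(j)] = 1/2.
By linearity: E[X] = 13861 · (1/2) = C(167, 2) · (1/2) = 13861/2 = 13861/2 ≈ 6930.5000.

E[X] = 13861/2 = 6930.5000.


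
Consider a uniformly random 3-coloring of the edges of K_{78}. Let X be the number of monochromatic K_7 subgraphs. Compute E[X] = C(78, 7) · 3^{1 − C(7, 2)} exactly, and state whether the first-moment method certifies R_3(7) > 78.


E[X] = C(78, 7) · 3^{1 − 21} = 2641902120 · 3^{−20} = 2641902120/3486784401.
As a reduced fraction: E[X] = 293544680/387420489 ≈ 0.758.
Is E[X] < 1? YES.
Since E[X] < 1, there exists a 3-coloring of K_{78} with no monochromatic K_7; hence R_3(7) > 78.

E[X] = 293544680/387420489 ≈ 0.758; E[X] < 1, so R_3(7) > 78.


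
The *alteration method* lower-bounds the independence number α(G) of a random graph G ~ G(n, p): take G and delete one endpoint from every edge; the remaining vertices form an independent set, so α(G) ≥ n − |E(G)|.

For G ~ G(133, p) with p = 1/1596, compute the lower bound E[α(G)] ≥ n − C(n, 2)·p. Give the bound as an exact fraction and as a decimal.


E[|E(G)|] = C(133, 2)·p = 8778 · (1/1596) = 11/2.
E[α(G)] ≥ n − E[|E(G)|] = 133 − 11/2 = 255/2.
Numerically: ≈ 127.5000.
(This is only a lower bound; the true E[α(G)] may be larger.)

E[α(G)] ≥ 255/2 ≈ 127.5000.


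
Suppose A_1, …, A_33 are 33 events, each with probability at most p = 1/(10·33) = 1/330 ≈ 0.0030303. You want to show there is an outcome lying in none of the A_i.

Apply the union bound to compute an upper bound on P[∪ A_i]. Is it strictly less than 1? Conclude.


Union bound: P[∪_{i=1}^{33} A_i] ≤ Σ_i P[A_i] ≤ 33·p = 33·(1/330) = 1/10.
Numerically: 1/10 ≈ 0.1000000.
Is 1/10 < 1? YES.
Since P[∪ A_i] ≤ 1/10 < 1, the complement has P[∩ A_i^c] ≥ 1 − 1/10 = 9/10 > 0, so some outcome avoids every A_i.

33·p = 1/10 ≈ 0.1000000; existence CERTIFIED by the union bound.


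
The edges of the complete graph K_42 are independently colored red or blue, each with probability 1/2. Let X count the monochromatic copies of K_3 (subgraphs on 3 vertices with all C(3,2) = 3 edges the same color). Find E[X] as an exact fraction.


Let X = Σ_S X_S over the C(42, 3) = 11480 subsets S of size 3, where X_S = 1 if the K_3 on S is monochromatic.
For a fixed S, the K_3 on S has C(3, 2) = 3 edges. P[all 3 edges red] = (1/2)^3, and likewise for blue, so P[monochromatic] = 2·(1/2)^3 = 2^{1 − 3} = 1/4.
By linearity: E[X] = C(42, 3) · 2^{1 − 3} = 11480 · 1/4 = 2870.
Numerically: E[X] ≈ 2870.000000.

E[X] = C(42,3)·2^(1−C(3,2)) = 2870 ≈ 2870.000000.


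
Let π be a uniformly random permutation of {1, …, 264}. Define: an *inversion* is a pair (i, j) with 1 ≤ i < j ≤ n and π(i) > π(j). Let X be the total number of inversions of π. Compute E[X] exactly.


Write X = Σ X_I over the C(264, 2) = 34716 pairs i < j, with X_I the indicator of one inversion.
There are 34716 indicators.
For each fixed pair i < j, the values π(i) and π(j) are two distinct elements of {1, …, 264} in uniformly random order; by symmetry P[π(i) > π(j)] = 1/2.
By linearity: E[X] = 34716 · (1/2) = C(264, 2) · (1/2) = 34716/2 = 17358 ≈ 17358.000.

E[X] = 17358 = 17358.000.


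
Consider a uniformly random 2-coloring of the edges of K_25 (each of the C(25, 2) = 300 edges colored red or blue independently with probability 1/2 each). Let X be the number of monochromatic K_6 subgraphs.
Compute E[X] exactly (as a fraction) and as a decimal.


Let X = Σ_S X_S over the C(25, 6) = 177100 subsets S of size 6, where X_S = 1 if the K_6 on S is monochromatic.
For a fixed S, the K_6 on S has C(6, 2) = 15 edges. P[all 15 edges red] = (1/2)^15, and likewise for blue, so P[monochromatic] = 2·(1/2)^15 = 2^{1 − 15} = 1/16384.
Summing: E[X] = C(25, 6) · 2^{1 − 15} = 177100 · 1/16384 = 44275/4096.
Numerically: E[X] ≈ 10.80933.

E[X] = C(25,6)·2^(1−C(6,2)) = 44275/4096 ≈ 10.80933.


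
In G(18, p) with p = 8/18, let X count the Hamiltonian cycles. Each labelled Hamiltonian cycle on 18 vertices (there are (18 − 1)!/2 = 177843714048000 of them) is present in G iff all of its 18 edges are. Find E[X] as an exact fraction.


K_18 has (18 − 1)!/2 = 177843714048000 labelled Hamiltonian cycles.
For each such Hamiltonian cycle H, let X_H = 1 if all 18 edges of H are present in G. Then P[X_H = 1] = p^{18} = (4/9)^{18} = 68719476736/150094635296999121.
By linearity of expectation: E[X] = Σ_H E[X_H] = 177843714048000 · p^{18} = 177843714048000 · 68719476736/150094635296999121 = 16764508875398316032000/205891132094649.
Numerically: E[X] ≈ 8.14241e+07.

E[X] = 177843714048000 · (4/9)^{18} = 16764508875398316032000/205891132094649 ≈ 8.14241e+07.


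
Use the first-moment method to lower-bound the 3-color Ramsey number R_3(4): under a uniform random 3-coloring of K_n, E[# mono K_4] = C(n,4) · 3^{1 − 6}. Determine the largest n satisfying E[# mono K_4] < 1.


We need C(n, 4) · 3^{1 − 6} < 1, i.e. C(n, 4) < 3^{6 − 1} = 243.
Check values of n near the boundary:
  n = 6: C(6, 4) = 15; 15 < 243? YES
  n = 7: C(7, 4) = 35; 35 < 243? YES
  n = 8: C(8, 4) = 70; 70 < 243? YES
  n = 9: C(9, 4) = 126; 126 < 243? YES
  n = 10: C(10, 4) = 210; 210 < 243? YES
  n = 11: C(11, 4) = 330; 330 < 243? NO
  n = 12: C(12, 4) = 495; 495 < 243? NO
  n = 13: C(13, 4) = 715; 715 < 243? NO
The largest n with C(n, 4) < 243 is n = 10 (where E[X] = 70/81 ≈ 0.864198). Hence R_3(4) > 10, i.e. R_3(4) ≥ 11.

Largest n = 10; hence R_3(4) > 10.


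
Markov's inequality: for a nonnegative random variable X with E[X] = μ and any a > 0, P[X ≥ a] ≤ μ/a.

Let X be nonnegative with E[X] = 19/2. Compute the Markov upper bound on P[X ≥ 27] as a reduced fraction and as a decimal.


μ = E[X] = 19/2, a = 27.
Markov: P[X ≥ 27] ≤ μ/a = (19/2)/27 = 19/54.
Numerically: ≈ 0.35185.
(Since a = 27 > μ = 9.50000, the bound 19/54 is < 1 and informative.)

P[X ≥ 27] ≤ 19/54 ≈ 0.35185.


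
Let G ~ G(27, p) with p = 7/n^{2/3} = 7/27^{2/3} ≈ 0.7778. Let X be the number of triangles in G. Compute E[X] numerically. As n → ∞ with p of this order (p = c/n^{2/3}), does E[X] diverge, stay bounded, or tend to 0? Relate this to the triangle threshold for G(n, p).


Number of potential triangles: C(27, 3) = 2925.
Each occurs with probability p³ ≈ (0.7778)³ ≈ 4.705075e-01.
By linearity: E[X] = C(27, 3)·p³ ≈ 2925 · 4.705075e-01 ≈ 1376.2346.
Since α = 2/3 < 1, p = c/n^{2/3} ≫ 1/n is above the triangle threshold p ~ 1/n. Asymptotically E[X] ~ (c³/6)·n^{3(1−α)} = (7³/6)·n^{1} → ∞; triangles are abundant w.h.p.

E[X] ≈ 1376.2346; in regime p = Θ(1/n^{2/3}) E[X] diverges (above the triangle threshold p ~ 1/n).


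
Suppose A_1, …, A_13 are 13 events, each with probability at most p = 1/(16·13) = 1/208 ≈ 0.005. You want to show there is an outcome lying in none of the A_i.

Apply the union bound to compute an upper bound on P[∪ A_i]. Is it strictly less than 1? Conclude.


Union bound: P[∪_{i=1}^{13} A_i] ≤ Σ_i P[A_i] ≤ 13·p = 13·(1/208) = 1/16.
Numerically: 1/16 ≈ 0.062.
Is 1/16 < 1? YES.
Since P[∪ A_i] ≤ 1/16 < 1, the complement has P[∩ A_i^c] ≥ 1 − 1/16 = 15/16 > 0, so some outcome avoids every A_i.

13·p = 1/16 ≈ 0.062; existence CERTIFIED by the union bound.


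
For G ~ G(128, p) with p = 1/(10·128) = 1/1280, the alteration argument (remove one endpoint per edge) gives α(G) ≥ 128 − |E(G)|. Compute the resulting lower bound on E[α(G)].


E[|E(G)|] = C(128, 2)·p = 8128 · (1/1280) = 127/20.
E[α(G)] ≥ n − E[|E(G)|] = 128 − 127/20 = 2433/20.
Numerically: ≈ 121.650.
(This is only a lower bound; the true E[α(G)] may be larger.)

E[α(G)] ≥ 2433/20 ≈ 121.650.
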